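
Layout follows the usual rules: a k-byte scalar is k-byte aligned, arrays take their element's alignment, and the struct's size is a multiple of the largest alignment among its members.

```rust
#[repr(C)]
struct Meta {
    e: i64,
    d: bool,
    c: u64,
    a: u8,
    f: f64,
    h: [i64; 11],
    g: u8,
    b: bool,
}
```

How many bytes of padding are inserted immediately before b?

0

@0: e [8B, align 8] → 8
@8: d [1B, align 1] → 9
+7 pad (align 8)
@16: c [8B, align 8] → 24
@24: a [1B, align 1] → 25
+7 pad (align 8)
@32: f [8B, align 8] → 40
@40: h [88B, align 8] → 128
@128: g [1B, align 1] → 129
@129: b [1B, align 1] → 130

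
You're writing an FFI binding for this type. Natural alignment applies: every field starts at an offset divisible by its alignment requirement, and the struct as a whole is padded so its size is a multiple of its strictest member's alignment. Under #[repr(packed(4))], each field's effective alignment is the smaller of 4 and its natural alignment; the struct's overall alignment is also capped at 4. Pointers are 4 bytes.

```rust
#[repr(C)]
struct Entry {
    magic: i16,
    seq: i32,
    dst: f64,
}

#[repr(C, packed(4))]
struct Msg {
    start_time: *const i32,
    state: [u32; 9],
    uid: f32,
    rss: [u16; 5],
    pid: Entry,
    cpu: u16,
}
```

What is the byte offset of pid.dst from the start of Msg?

64

Entry: @0: magic [2B, align 2] → 2; +2 pad (align 4); @4: seq [4B, align 4] → 8; @8: dst [8B, align 8] → 16; size 16, align 8
@0: start_time [4B, align 4] → 4
@4: state [36B, align 4] → 40
@40: uid [4B, align 4] → 44
@44: rss [10B, align 2] → 54
+2 pad (align 4)
@56: pid [16B, align 4] → 72
within Entry: dst at 8
56 + 8 = 64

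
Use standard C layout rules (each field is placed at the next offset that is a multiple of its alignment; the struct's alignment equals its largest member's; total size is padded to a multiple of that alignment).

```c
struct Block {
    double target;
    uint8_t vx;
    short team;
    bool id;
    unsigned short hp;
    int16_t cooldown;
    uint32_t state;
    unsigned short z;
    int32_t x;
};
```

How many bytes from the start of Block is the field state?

20

@0: target [8B, align 8] → 8
@8: vx [1B, align 1] → 9
+1 pad (align 2)
@10: team [2B, align 2] → 12
@12: id [1B, align 1] → 13
+1 pad (align 2)
@14: hp [2B, align 2] → 16
@16: cooldown [2B, align 2] → 18
+2 pad (align 4)
@20: state [4B, align 4] → 24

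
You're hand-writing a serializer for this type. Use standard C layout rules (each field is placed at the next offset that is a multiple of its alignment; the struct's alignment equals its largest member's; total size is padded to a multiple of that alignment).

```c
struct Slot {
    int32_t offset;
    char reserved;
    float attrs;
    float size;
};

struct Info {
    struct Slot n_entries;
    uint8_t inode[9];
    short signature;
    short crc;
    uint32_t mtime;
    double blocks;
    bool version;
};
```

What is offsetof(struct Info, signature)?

Slot: @0: offset [4B, align 4] → 4; @4: reserved [1B, align 1] → 5; +3 pad (align 4); @8: attrs [4B, align 4] → 12; @12: size [4B, align 4] → 16; size 16, align 4
@0: n_entries [16B, align 4] → 16
@16: inode [9B, align 1] → 25
+1 pad (align 2)
@26: signature [2B, align 2] → 28

26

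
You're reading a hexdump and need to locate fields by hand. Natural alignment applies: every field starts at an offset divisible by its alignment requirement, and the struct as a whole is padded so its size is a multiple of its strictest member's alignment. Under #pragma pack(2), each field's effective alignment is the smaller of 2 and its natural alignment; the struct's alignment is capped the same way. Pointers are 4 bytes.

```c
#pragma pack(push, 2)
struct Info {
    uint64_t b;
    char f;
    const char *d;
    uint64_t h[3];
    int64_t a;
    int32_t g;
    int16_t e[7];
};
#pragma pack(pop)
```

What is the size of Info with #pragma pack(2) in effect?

64

0..8  b  (8B, 2-aligned)
8..9  f  (1B, 1-aligned)
9..10  -- padding (1B)
10..14  d  (4B, 2-aligned)
14..38  h  (24B, 2-aligned)
38..46  a  (8B, 2-aligned)
46..50  g  (4B, 2-aligned)
50..64  e  (14B, 2-aligned)
sizeof = 64, alignof = 2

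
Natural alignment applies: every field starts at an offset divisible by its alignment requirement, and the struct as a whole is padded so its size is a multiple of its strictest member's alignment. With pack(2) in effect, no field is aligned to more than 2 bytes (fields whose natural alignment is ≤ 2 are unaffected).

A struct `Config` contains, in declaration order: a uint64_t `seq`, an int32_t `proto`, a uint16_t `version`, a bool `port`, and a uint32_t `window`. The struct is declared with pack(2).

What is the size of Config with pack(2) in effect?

0..8  seq  (8B, 2-aligned)
8..12  proto  (4B, 2-aligned)
12..14  version  (2B, 2-aligned)
14..15  port  (1B, 1-aligned)
15..16  -- padding (1B)
16..20  window  (4B, 2-aligned)
sizeof = 20, alignof = 2

20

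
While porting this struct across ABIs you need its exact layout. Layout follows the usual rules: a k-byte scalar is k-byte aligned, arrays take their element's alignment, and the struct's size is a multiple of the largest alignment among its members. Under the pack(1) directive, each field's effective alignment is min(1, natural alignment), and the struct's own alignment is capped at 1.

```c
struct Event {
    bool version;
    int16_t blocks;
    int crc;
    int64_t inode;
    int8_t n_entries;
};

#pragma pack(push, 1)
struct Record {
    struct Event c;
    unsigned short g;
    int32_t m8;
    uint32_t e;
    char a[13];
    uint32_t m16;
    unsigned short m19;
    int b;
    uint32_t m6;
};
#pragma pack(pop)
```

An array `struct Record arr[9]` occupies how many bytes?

549

Event: version at 0 (size 1, align 1) → ends 1; pad 1 to align 2 for blocks; blocks at 2 (size 2, align 2) → ends 4; crc at 4 (size 4, align 4) → ends 8; inode at 8 (size 8, align 8) → ends 16; n_entries at 16 (size 1, align 1) → ends 17; tail pad 7 to reach multiple of 8; total 24 bytes, alignment 8
c at 0 (size 24, align 1) → ends 24
g at 24 (size 2, align 1) → ends 26
m8 at 26 (size 4, align 1) → ends 30
e at 30 (size 4, align 1) → ends 34
a at 34 (size 13, align 1) → ends 47
m16 at 47 (size 4, align 1) → ends 51
m19 at 51 (size 2, align 1) → ends 53
b at 53 (size 4, align 1) → ends 57
m6 at 57 (size 4, align 1) → ends 61
total 61 bytes, alignment 1
array of 9: 9 × 61 = 549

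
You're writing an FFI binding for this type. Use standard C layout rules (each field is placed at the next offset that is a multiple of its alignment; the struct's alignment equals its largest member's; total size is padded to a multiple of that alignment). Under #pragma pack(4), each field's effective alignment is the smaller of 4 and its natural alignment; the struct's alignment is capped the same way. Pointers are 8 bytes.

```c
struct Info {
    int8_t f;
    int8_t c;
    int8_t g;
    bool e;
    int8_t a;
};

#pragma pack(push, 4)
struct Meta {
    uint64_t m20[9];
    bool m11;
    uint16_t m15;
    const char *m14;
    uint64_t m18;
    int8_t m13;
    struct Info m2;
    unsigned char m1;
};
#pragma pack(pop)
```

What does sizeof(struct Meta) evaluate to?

100 bytes

Info: 0..1  f  (1B, 1-aligned); 1..2  c  (1B, 1-aligned); 2..3  g  (1B, 1-aligned); 3..4  e  (1B, 1-aligned); 4..5  a  (1B, 1-aligned); sizeof = 5, alignof = 1
0..72  m20  (72B, 4-aligned)
72..73  m11  (1B, 1-aligned)
73..74  -- padding (1B)
74..76  m15  (2B, 2-aligned)
76..84  m14  (8B, 4-aligned)
84..92  m18  (8B, 4-aligned)
92..93  m13  (1B, 1-aligned)
93..98  m2  (5B, 1-aligned)
98..99  m1  (1B, 1-aligned)
99..100  -- tail padding (1B)
sizeof = 100, alignof = 4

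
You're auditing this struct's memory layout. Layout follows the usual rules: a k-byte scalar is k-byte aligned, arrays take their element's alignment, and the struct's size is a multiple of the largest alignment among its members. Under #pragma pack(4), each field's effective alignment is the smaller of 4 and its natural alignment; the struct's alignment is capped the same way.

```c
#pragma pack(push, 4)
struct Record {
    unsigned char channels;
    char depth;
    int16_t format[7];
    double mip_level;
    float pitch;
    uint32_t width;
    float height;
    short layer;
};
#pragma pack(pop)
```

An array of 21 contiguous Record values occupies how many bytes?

840

channels at 0 (size 1, align 1) → ends 1
depth at 1 (size 1, align 1) → ends 2
format at 2 (size 14, align 2) → ends 16
mip_level at 16 (size 8, align 4) → ends 24
pitch at 24 (size 4, align 4) → ends 28
width at 28 (size 4, align 4) → ends 32
height at 32 (size 4, align 4) → ends 36
layer at 36 (size 2, align 2) → ends 38
tail pad 2 to reach multiple of 4
total 40 bytes, alignment 4
array of 21: 21 × 40 = 840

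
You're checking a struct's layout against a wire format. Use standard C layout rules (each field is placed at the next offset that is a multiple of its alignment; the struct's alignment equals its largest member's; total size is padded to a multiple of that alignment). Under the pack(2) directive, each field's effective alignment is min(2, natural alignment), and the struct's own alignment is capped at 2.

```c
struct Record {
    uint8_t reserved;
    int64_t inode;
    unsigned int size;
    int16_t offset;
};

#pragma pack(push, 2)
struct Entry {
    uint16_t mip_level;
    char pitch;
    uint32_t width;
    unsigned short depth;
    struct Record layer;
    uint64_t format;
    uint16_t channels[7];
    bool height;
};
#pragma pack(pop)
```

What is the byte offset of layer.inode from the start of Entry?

Record: 0..1  reserved  (1B, 1-aligned); 1..8  -- padding (7B); 8..16  inode  (8B, 8-aligned); 16..20  size  (4B, 4-aligned); 20..22  offset  (2B, 2-aligned); 22..24  -- tail padding (2B); sizeof = 24, alignof = 8
0..2  mip_level  (2B, 2-aligned)
2..3  pitch  (1B, 1-aligned)
3..4  -- padding (1B)
4..8  width  (4B, 2-aligned)
8..10  depth  (2B, 2-aligned)
10..34  layer  (24B, 2-aligned)
within Record: inode at 8
10 + 8 = 18

18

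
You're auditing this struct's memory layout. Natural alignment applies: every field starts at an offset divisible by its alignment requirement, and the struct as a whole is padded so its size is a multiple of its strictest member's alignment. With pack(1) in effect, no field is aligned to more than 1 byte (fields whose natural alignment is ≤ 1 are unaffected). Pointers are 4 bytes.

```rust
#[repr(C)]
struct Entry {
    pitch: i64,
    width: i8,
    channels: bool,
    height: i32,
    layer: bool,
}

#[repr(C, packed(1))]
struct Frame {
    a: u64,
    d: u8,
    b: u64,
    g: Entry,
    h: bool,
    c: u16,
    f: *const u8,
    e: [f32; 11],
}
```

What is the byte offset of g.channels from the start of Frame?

26

Entry: @0: pitch [8B, align 8] → 8; @8: width [1B, align 1] → 9; @9: channels [1B, align 1] → 10; +2 pad (align 4); @12: height [4B, align 4] → 16; @16: layer [1B, align 1] → 17; +7 tail pad (align 8); size 24, align 8
@0: a [8B, align 1] → 8
@8: d [1B, align 1] → 9
@9: b [8B, align 1] → 17
@17: g [24B, align 1] → 41
within Entry: channels at 9
17 + 9 = 26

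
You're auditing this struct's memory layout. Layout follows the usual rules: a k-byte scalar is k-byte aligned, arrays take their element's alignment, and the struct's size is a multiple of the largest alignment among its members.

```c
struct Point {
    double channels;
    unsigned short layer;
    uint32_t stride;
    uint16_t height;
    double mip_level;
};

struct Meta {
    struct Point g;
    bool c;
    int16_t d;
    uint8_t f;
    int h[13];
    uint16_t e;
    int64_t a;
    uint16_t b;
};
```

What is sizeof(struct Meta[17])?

1904

Point: @0: channels [8B, align 8] → 8; @8: layer [2B, align 2] → 10; +2 pad (align 4); @12: stride [4B, align 4] → 16; @16: height [2B, align 2] → 18; +6 pad (align 8); @24: mip_level [8B, align 8] → 32; size 32, align 8
@0: g [32B, align 8] → 32
@32: c [1B, align 1] → 33
+1 pad (align 2)
@34: d [2B, align 2] → 36
@36: f [1B, align 1] → 37
+3 pad (align 4)
@40: h [52B, align 4] → 92
@92: e [2B, align 2] → 94
+2 pad (align 8)
@96: a [8B, align 8] → 104
@104: b [2B, align 2] → 106
+6 tail pad (align 8)
size 112, align 8
array of 17: 17 × 112 = 1904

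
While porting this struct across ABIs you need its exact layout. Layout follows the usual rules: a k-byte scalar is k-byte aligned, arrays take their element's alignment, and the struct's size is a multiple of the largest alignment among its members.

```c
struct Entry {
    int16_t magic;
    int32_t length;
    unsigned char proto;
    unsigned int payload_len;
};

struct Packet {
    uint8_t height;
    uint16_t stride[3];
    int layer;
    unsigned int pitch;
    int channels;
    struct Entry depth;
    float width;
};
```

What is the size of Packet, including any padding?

40 bytes

Entry: @0: magic [2B, align 2] → 2; +2 pad (align 4); @4: length [4B, align 4] → 8; @8: proto [1B, align 1] → 9; +3 pad (align 4); @12: payload_len [4B, align 4] → 16; size 16, align 4
@0: height [1B, align 1] → 1
+1 pad (align 2)
@2: stride [6B, align 2] → 8
@8: layer [4B, align 4] → 12
@12: pitch [4B, align 4] → 16
@16: channels [4B, align 4] → 20
@20: depth [16B, align 4] → 36
@36: width [4B, align 4] → 40
size 40, align 4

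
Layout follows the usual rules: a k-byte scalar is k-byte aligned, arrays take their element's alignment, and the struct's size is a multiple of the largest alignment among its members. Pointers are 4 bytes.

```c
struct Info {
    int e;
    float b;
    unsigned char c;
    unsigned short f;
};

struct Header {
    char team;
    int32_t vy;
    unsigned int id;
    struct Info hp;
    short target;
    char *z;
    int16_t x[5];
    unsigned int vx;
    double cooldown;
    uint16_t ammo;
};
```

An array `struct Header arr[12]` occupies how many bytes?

Info: @0: e [4B, align 4] → 4; @4: b [4B, align 4] → 8; @8: c [1B, align 1] → 9; +1 pad (align 2); @10: f [2B, align 2] → 12; size 12, align 4
@0: team [1B, align 1] → 1
+3 pad (align 4)
@4: vy [4B, align 4] → 8
@8: id [4B, align 4] → 12
@12: hp [12B, align 4] → 24
@24: target [2B, align 2] → 26
+2 pad (align 4)
@28: z [4B, align 4] → 32
@32: x [10B, align 2] → 42
+2 pad (align 4)
@44: vx [4B, align 4] → 48
@48: cooldown [8B, align 8] → 56
@56: ammo [2B, align 2] → 58
+6 tail pad (align 8)
size 64, align 8
array of 12: 12 × 64 = 768

768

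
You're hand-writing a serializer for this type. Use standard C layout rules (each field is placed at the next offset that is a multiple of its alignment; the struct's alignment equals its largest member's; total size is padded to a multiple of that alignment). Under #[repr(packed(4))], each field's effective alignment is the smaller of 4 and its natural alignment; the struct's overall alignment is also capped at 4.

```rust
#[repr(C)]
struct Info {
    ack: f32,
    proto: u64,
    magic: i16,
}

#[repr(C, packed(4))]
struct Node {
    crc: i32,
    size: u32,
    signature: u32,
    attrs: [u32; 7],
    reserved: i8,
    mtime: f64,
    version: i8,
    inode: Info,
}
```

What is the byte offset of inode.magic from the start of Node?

Info: ack at 0 (size 4, align 4) → ends 4; pad 4 to align 8 for proto; proto at 8 (size 8, align 8) → ends 16; magic at 16 (size 2, align 2) → ends 18; tail pad 6 to reach multiple of 8; total 24 bytes, alignment 8
crc at 0 (size 4, align 4) → ends 4
size at 4 (size 4, align 4) → ends 8
signature at 8 (size 4, align 4) → ends 12
attrs at 12 (size 28, align 4) → ends 40
reserved at 40 (size 1, align 1) → ends 41
pad 3 to align 4 for mtime
mtime at 44 (size 8, align 4) → ends 52
version at 52 (size 1, align 1) → ends 53
pad 3 to align 4 for inode
inode at 56 (size 24, align 4) → ends 80
within Info: magic at 16
56 + 16 = 72

72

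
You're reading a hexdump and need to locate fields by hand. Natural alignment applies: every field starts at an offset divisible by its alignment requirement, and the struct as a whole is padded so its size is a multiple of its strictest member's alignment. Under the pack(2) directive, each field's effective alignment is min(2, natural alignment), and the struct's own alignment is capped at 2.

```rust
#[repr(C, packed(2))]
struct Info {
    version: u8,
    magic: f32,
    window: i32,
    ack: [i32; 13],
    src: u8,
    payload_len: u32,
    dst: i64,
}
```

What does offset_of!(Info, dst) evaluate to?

0..1  version  (1B, 1-aligned)
1..2  -- padding (1B)
2..6  magic  (4B, 2-aligned)
6..10  window  (4B, 2-aligned)
10..62  ack  (52B, 2-aligned)
62..63  src  (1B, 1-aligned)
63..64  -- padding (1B)
64..68  payload_len  (4B, 2-aligned)
68..76  dst  (8B, 2-aligned)

68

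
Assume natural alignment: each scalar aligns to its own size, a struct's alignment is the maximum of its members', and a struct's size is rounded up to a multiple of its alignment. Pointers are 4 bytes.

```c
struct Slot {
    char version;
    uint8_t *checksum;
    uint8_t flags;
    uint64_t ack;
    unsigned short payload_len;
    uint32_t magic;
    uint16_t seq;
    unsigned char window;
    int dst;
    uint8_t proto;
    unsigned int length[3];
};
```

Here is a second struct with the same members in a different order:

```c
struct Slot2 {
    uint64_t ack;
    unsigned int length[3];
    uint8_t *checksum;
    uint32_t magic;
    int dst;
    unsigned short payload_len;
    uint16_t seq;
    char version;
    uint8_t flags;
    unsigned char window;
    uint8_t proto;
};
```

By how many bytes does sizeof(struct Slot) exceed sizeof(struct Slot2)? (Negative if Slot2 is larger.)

@0: version [1B, align 1] → 1
+3 pad (align 4)
@4: checksum [4B, align 4] → 8
@8: flags [1B, align 1] → 9
+7 pad (align 8)
@16: ack [8B, align 8] → 24
@24: payload_len [2B, align 2] → 26
+2 pad (align 4)
@28: magic [4B, align 4] → 32
@32: seq [2B, align 2] → 34
@34: window [1B, align 1] → 35
+1 pad (align 4)
@36: dst [4B, align 4] → 40
@40: proto [1B, align 1] → 41
+3 pad (align 4)
@44: length [12B, align 4] → 56
size 56, align 8
— Slot2 —
@0: ack [8B, align 8] → 8
@8: length [12B, align 4] → 20
@20: checksum [4B, align 4] → 24
@24: magic [4B, align 4] → 28
@28: dst [4B, align 4] → 32
@32: payload_len [2B, align 2] → 34
@34: seq [2B, align 2] → 36
@36: version [1B, align 1] → 37
@37: flags [1B, align 1] → 38
@38: window [1B, align 1] → 39
@39: proto [1B, align 1] → 40
size 40, align 8
56 − 40 = 16

16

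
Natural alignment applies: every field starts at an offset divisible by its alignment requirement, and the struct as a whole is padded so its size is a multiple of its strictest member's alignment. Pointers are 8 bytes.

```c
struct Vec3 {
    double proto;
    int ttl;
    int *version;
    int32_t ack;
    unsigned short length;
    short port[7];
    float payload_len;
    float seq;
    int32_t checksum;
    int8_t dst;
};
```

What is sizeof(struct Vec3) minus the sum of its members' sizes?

@0: proto [8B, align 8] → 8
@8: ttl [4B, align 4] → 12
+4 pad (align 8)
@16: version [8B, align 8] → 24
@24: ack [4B, align 4] → 28
@28: length [2B, align 2] → 30
@30: port [14B, align 2] → 44
@44: payload_len [4B, align 4] → 48
@48: seq [4B, align 4] → 52
@52: checksum [4B, align 4] → 56
@56: dst [1B, align 1] → 57
+7 tail pad (align 8)
size 64, align 8
data bytes 53, size 64 → padding 11

11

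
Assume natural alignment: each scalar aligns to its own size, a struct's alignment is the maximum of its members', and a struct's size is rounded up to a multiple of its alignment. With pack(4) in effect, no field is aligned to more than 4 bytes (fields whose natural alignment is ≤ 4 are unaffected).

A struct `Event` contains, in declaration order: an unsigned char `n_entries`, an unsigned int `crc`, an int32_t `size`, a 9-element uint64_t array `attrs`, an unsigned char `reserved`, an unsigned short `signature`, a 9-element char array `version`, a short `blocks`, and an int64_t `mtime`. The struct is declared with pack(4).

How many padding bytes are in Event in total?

5

@0: n_entries [1B, align 1] → 1
+3 pad (align 4)
@4: crc [4B, align 4] → 8
@8: size [4B, align 4] → 12
@12: attrs [72B, align 4] → 84
@84: reserved [1B, align 1] → 85
+1 pad (align 2)
@86: signature [2B, align 2] → 88
@88: version [9B, align 1] → 97
+1 pad (align 2)
@98: blocks [2B, align 2] → 100
@100: mtime [8B, align 4] → 108
size 108, align 4
data bytes 103, size 108 → padding 5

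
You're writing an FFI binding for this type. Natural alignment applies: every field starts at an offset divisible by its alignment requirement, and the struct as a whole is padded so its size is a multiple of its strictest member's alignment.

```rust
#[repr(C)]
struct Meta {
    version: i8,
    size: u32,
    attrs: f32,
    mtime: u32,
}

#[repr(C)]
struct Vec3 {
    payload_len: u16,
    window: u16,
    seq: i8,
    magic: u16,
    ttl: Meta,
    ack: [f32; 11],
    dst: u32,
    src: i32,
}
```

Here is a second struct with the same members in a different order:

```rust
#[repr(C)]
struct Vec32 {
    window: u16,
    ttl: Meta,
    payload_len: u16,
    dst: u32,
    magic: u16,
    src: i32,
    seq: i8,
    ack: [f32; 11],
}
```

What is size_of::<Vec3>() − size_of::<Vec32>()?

-8

Meta: @0: version [1B, align 1] → 1; +3 pad (align 4); @4: size [4B, align 4] → 8; @8: attrs [4B, align 4] → 12; @12: mtime [4B, align 4] → 16; size 16, align 4
@0: payload_len [2B, align 2] → 2
@2: window [2B, align 2] → 4
@4: seq [1B, align 1] → 5
+1 pad (align 2)
@6: magic [2B, align 2] → 8
@8: ttl [16B, align 4] → 24
@24: ack [44B, align 4] → 68
@68: dst [4B, align 4] → 72
@72: src [4B, align 4] → 76
size 76, align 4
— Vec32 —
@0: window [2B, align 2] → 2
+2 pad (align 4)
@4: ttl [16B, align 4] → 20
@20: payload_len [2B, align 2] → 22
+2 pad (align 4)
@24: dst [4B, align 4] → 28
@28: magic [2B, align 2] → 30
+2 pad (align 4)
@32: src [4B, align 4] → 36
@36: seq [1B, align 1] → 37
+3 pad (align 4)
@40: ack [44B, align 4] → 84
size 84, align 4
76 − 84 = -8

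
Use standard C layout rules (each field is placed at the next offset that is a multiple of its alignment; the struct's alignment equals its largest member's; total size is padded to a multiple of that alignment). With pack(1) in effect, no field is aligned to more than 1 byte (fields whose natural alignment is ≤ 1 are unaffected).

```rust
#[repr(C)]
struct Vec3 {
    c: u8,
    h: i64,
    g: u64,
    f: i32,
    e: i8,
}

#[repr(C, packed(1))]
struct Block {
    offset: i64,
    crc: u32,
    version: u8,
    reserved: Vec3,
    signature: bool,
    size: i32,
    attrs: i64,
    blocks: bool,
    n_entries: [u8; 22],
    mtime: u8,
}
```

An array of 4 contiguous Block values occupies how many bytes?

328

Vec3: @0: c [1B, align 1] → 1; +7 pad (align 8); @8: h [8B, align 8] → 16; @16: g [8B, align 8] → 24; @24: f [4B, align 4] → 28; @28: e [1B, align 1] → 29; +3 tail pad (align 8); size 32, align 8
@0: offset [8B, align 1] → 8
@8: crc [4B, align 1] → 12
@12: version [1B, align 1] → 13
@13: reserved [32B, align 1] → 45
@45: signature [1B, align 1] → 46
@46: size [4B, align 1] → 50
@50: attrs [8B, align 1] → 58
@58: blocks [1B, align 1] → 59
@59: n_entries [22B, align 1] → 81
@81: mtime [1B, align 1] → 82
size 82, align 1
array of 4: 4 × 82 = 328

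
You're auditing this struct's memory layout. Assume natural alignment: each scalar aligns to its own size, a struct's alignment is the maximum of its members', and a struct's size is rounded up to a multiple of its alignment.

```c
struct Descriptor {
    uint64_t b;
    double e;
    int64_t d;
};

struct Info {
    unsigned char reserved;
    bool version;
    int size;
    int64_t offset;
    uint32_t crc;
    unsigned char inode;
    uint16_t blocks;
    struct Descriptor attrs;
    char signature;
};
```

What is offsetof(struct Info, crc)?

Descriptor: 0..8  b  (8B, 8-aligned); 8..16  e  (8B, 8-aligned); 16..24  d  (8B, 8-aligned); sizeof = 24, alignof = 8
0..1  reserved  (1B, 1-aligned)
1..2  version  (1B, 1-aligned)
2..4  -- padding (2B)
4..8  size  (4B, 4-aligned)
8..16  offset  (8B, 8-aligned)
16..20  crc  (4B, 4-aligned)

16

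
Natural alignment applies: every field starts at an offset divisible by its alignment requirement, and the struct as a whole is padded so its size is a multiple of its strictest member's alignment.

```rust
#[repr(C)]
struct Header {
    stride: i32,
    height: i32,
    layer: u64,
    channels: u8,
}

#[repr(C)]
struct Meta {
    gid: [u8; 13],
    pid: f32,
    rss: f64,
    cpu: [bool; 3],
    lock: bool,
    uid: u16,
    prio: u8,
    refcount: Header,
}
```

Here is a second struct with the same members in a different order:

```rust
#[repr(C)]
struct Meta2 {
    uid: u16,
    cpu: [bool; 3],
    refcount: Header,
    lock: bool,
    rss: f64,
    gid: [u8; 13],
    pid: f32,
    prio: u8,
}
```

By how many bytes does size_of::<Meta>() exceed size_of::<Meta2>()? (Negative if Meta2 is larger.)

-8

Header: stride at 0 (size 4, align 4) → ends 4; height at 4 (size 4, align 4) → ends 8; layer at 8 (size 8, align 8) → ends 16; channels at 16 (size 1, align 1) → ends 17; tail pad 7 to reach multiple of 8; total 24 bytes, alignment 8
gid at 0 (size 13, align 1) → ends 13
pad 3 to align 4 for pid
pid at 16 (size 4, align 4) → ends 20
pad 4 to align 8 for rss
rss at 24 (size 8, align 8) → ends 32
cpu at 32 (size 3, align 1) → ends 35
lock at 35 (size 1, align 1) → ends 36
uid at 36 (size 2, align 2) → ends 38
prio at 38 (size 1, align 1) → ends 39
pad 1 to align 8 for refcount
refcount at 40 (size 24, align 8) → ends 64
total 64 bytes, alignment 8
— Meta2 —
uid at 0 (size 2, align 2) → ends 2
cpu at 2 (size 3, align 1) → ends 5
pad 3 to align 8 for refcount
refcount at 8 (size 24, align 8) → ends 32
lock at 32 (size 1, align 1) → ends 33
pad 7 to align 8 for rss
rss at 40 (size 8, align 8) → ends 48
gid at 48 (size 13, align 1) → ends 61
pad 3 to align 4 for pid
pid at 64 (size 4, align 4) → ends 68
prio at 68 (size 1, align 1) → ends 69
tail pad 3 to reach multiple of 8
total 72 bytes, alignment 8
64 − 72 = -8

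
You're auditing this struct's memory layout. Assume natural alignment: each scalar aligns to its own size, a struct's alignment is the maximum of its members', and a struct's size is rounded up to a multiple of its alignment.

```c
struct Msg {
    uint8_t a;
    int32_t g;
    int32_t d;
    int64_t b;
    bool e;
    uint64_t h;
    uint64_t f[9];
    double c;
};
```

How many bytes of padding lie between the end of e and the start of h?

7

a at 0 (size 1, align 1) → ends 1
pad 3 to align 4 for g
g at 4 (size 4, align 4) → ends 8
d at 8 (size 4, align 4) → ends 12
pad 4 to align 8 for b
b at 16 (size 8, align 8) → ends 24
e at 24 (size 1, align 1) → ends 25
pad 7 to align 8 for h
h at 32 (size 8, align 8) → ends 40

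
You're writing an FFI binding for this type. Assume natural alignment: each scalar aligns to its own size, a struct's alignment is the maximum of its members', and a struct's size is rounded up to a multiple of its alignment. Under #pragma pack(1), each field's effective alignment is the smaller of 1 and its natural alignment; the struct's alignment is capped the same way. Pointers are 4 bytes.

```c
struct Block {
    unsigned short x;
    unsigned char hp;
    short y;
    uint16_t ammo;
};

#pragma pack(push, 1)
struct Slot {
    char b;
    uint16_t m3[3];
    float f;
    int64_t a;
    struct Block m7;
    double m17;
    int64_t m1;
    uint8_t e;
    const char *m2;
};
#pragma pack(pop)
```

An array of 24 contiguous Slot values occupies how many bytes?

Block: x at 0 (size 2, align 2) → ends 2; hp at 2 (size 1, align 1) → ends 3; pad 1 to align 2 for y; y at 4 (size 2, align 2) → ends 6; ammo at 6 (size 2, align 2) → ends 8; total 8 bytes, alignment 2
b at 0 (size 1, align 1) → ends 1
m3 at 1 (size 6, align 1) → ends 7
f at 7 (size 4, align 1) → ends 11
a at 11 (size 8, align 1) → ends 19
m7 at 19 (size 8, align 1) → ends 27
m17 at 27 (size 8, align 1) → ends 35
m1 at 35 (size 8, align 1) → ends 43
e at 43 (size 1, align 1) → ends 44
m2 at 44 (size 4, align 1) → ends 48
total 48 bytes, alignment 1
array of 24: 24 × 48 = 1152

1152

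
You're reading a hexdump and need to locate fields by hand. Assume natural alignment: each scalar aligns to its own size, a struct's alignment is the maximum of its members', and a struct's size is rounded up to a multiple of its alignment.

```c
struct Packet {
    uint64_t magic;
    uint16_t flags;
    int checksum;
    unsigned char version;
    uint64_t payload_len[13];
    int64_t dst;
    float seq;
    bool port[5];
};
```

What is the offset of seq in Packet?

136

magic at 0 (size 8, align 8) → ends 8
flags at 8 (size 2, align 2) → ends 10
pad 2 to align 4 for checksum
checksum at 12 (size 4, align 4) → ends 16
version at 16 (size 1, align 1) → ends 17
pad 7 to align 8 for payload_len
payload_len at 24 (size 104, align 8) → ends 128
dst at 128 (size 8, align 8) → ends 136
seq at 136 (size 4, align 4) → ends 140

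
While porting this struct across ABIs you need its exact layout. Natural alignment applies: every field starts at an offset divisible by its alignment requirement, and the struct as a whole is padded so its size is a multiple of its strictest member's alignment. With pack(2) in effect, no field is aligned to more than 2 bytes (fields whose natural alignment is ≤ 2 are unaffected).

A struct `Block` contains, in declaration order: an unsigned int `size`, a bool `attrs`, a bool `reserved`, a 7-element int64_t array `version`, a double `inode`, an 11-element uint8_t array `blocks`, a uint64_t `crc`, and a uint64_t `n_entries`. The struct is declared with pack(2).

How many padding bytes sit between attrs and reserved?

0

size at 0 (size 4, align 2) → ends 4
attrs at 4 (size 1, align 1) → ends 5
reserved at 5 (size 1, align 1) → ends 6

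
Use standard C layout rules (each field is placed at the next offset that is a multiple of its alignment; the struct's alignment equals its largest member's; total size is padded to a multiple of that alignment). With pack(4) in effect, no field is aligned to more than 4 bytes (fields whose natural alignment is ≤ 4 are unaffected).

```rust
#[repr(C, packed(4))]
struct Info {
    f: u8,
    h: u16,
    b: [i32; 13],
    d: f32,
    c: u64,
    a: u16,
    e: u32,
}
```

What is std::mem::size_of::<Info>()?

76

f at 0 (size 1, align 1) → ends 1
pad 1 to align 2 for h
h at 2 (size 2, align 2) → ends 4
b at 4 (size 52, align 4) → ends 56
d at 56 (size 4, align 4) → ends 60
c at 60 (size 8, align 4) → ends 68
a at 68 (size 2, align 2) → ends 70
pad 2 to align 4 for e
e at 72 (size 4, align 4) → ends 76
total 76 bytes, alignment 4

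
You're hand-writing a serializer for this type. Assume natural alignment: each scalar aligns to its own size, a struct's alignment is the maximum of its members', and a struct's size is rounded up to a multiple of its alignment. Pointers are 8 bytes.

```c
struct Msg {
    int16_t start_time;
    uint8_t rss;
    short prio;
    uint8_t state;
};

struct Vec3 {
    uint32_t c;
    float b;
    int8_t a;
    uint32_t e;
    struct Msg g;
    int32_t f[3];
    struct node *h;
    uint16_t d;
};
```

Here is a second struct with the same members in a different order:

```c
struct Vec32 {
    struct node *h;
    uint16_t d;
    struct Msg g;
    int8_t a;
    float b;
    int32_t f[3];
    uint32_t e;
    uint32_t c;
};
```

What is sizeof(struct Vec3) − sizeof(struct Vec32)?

8

Msg: 0..2  start_time  (2B, 2-aligned); 2..3  rss  (1B, 1-aligned); 3..4  -- padding (1B); 4..6  prio  (2B, 2-aligned); 6..7  state  (1B, 1-aligned); 7..8  -- tail padding (1B); sizeof = 8, alignof = 2
0..4  c  (4B, 4-aligned)
4..8  b  (4B, 4-aligned)
8..9  a  (1B, 1-aligned)
9..12  -- padding (3B)
12..16  e  (4B, 4-aligned)
16..24  g  (8B, 2-aligned)
24..36  f  (12B, 4-aligned)
36..40  -- padding (4B)
40..48  h  (8B, 8-aligned)
48..50  d  (2B, 2-aligned)
50..56  -- tail padding (6B)
sizeof = 56, alignof = 8
— Vec32 —
0..8  h  (8B, 8-aligned)
8..10  d  (2B, 2-aligned)
10..18  g  (8B, 2-aligned)
18..19  a  (1B, 1-aligned)
19..20  -- padding (1B)
20..24  b  (4B, 4-aligned)
24..36  f  (12B, 4-aligned)
36..40  e  (4B, 4-aligned)
40..44  c  (4B, 4-aligned)
44..48  -- tail padding (4B)
sizeof = 48, alignof = 8
56 − 48 = 8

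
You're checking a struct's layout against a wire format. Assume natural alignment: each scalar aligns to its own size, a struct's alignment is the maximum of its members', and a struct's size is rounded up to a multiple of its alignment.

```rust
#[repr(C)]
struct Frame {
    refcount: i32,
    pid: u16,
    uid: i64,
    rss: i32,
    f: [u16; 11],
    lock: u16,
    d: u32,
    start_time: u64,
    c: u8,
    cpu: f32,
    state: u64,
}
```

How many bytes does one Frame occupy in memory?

72

refcount at 0 (size 4, align 4) → ends 4
pid at 4 (size 2, align 2) → ends 6
pad 2 to align 8 for uid
uid at 8 (size 8, align 8) → ends 16
rss at 16 (size 4, align 4) → ends 20
f at 20 (size 22, align 2) → ends 42
lock at 42 (size 2, align 2) → ends 44
d at 44 (size 4, align 4) → ends 48
start_time at 48 (size 8, align 8) → ends 56
c at 56 (size 1, align 1) → ends 57
pad 3 to align 4 for cpu
cpu at 60 (size 4, align 4) → ends 64
state at 64 (size 8, align 8) → ends 72
total 72 bytes, alignment 8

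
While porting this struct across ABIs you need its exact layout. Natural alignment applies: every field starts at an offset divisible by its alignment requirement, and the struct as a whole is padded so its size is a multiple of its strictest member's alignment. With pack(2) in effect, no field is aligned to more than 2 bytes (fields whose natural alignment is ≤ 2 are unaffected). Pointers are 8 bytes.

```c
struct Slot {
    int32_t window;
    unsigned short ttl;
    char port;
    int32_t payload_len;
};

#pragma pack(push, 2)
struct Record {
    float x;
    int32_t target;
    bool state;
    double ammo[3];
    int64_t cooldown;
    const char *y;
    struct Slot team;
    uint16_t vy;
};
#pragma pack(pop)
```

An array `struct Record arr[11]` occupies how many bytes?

704

Slot: @0: window [4B, align 4] → 4; @4: ttl [2B, align 2] → 6; @6: port [1B, align 1] → 7; +1 pad (align 4); @8: payload_len [4B, align 4] → 12; size 12, align 4
@0: x [4B, align 2] → 4
@4: target [4B, align 2] → 8
@8: state [1B, align 1] → 9
+1 pad (align 2)
@10: ammo [24B, align 2] → 34
@34: cooldown [8B, align 2] → 42
@42: y [8B, align 2] → 50
@50: team [12B, align 2] → 62
@62: vy [2B, align 2] → 64
size 64, align 2
array of 11: 11 × 64 = 704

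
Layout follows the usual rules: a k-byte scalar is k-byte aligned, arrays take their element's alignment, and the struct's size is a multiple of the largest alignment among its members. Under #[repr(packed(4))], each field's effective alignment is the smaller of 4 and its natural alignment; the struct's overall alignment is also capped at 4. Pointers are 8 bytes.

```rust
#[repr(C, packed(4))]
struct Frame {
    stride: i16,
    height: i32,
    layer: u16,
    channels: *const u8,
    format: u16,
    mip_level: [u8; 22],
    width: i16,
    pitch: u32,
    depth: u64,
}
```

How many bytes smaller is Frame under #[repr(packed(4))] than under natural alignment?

natural layout:
  0..2  stride  (2B, 2-aligned)
  2..4  -- padding (2B)
  4..8  height  (4B, 4-aligned)
  8..10  layer  (2B, 2-aligned)
  10..16  -- padding (6B)
  16..24  channels  (8B, 8-aligned)
  24..26  format  (2B, 2-aligned)
  26..48  mip_level  (22B, 1-aligned)
  48..50  width  (2B, 2-aligned)
  50..52  -- padding (2B)
  52..56  pitch  (4B, 4-aligned)
  56..64  depth  (8B, 8-aligned)
  sizeof = 64, alignof = 8
packed(4) layout:
  0..2  stride  (2B, 2-aligned)
  2..4  -- padding (2B)
  4..8  height  (4B, 4-aligned)
  8..10  layer  (2B, 2-aligned)
  10..12  -- padding (2B)
  12..20  channels  (8B, 4-aligned)
  20..22  format  (2B, 2-aligned)
  22..44  mip_level  (22B, 1-aligned)
  44..46  width  (2B, 2-aligned)
  46..48  -- padding (2B)
  48..52  pitch  (4B, 4-aligned)
  52..60  depth  (8B, 4-aligned)
  sizeof = 60, alignof = 4
64 − 60 = 4

4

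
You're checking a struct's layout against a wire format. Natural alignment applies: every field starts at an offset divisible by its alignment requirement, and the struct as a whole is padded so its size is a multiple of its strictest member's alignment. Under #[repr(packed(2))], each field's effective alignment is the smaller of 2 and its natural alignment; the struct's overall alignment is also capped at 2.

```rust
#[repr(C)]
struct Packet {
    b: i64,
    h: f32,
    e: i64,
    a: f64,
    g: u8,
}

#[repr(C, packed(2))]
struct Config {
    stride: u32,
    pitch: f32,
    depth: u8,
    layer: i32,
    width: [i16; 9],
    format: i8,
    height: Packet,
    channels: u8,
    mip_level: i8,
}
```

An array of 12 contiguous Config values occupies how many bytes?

Packet: b at 0 (size 8, align 8) → ends 8; h at 8 (size 4, align 4) → ends 12; pad 4 to align 8 for e; e at 16 (size 8, align 8) → ends 24; a at 24 (size 8, align 8) → ends 32; g at 32 (size 1, align 1) → ends 33; tail pad 7 to reach multiple of 8; total 40 bytes, alignment 8
stride at 0 (size 4, align 2) → ends 4
pitch at 4 (size 4, align 2) → ends 8
depth at 8 (size 1, align 1) → ends 9
pad 1 to align 2 for layer
layer at 10 (size 4, align 2) → ends 14
width at 14 (size 18, align 2) → ends 32
format at 32 (size 1, align 1) → ends 33
pad 1 to align 2 for height
height at 34 (size 40, align 2) → ends 74
channels at 74 (size 1, align 1) → ends 75
mip_level at 75 (size 1, align 1) → ends 76
total 76 bytes, alignment 2
array of 12: 12 × 76 = 912

912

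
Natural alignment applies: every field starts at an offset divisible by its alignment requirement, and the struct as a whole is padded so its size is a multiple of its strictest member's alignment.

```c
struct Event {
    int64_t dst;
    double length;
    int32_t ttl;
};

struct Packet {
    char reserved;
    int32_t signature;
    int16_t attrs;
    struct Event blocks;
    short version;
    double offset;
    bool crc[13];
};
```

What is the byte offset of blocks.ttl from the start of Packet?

Event: dst at 0 (size 8, align 8) → ends 8; length at 8 (size 8, align 8) → ends 16; ttl at 16 (size 4, align 4) → ends 20; tail pad 4 to reach multiple of 8; total 24 bytes, alignment 8
reserved at 0 (size 1, align 1) → ends 1
pad 3 to align 4 for signature
signature at 4 (size 4, align 4) → ends 8
attrs at 8 (size 2, align 2) → ends 10
pad 6 to align 8 for blocks
blocks at 16 (size 24, align 8) → ends 40
within Event: ttl at 16
16 + 16 = 32

32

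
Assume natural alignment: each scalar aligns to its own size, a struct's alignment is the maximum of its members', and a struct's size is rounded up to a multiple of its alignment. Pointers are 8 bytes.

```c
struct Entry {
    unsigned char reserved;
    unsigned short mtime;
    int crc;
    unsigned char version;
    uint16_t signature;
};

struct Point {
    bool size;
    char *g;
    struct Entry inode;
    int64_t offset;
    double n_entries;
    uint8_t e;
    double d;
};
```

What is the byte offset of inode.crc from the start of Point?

20

Entry: @0: reserved [1B, align 1] → 1; +1 pad (align 2); @2: mtime [2B, align 2] → 4; @4: crc [4B, align 4] → 8; @8: version [1B, align 1] → 9; +1 pad (align 2); @10: signature [2B, align 2] → 12; size 12, align 4
@0: size [1B, align 1] → 1
+7 pad (align 8)
@8: g [8B, align 8] → 16
@16: inode [12B, align 4] → 28
within Entry: crc at 4
16 + 4 = 20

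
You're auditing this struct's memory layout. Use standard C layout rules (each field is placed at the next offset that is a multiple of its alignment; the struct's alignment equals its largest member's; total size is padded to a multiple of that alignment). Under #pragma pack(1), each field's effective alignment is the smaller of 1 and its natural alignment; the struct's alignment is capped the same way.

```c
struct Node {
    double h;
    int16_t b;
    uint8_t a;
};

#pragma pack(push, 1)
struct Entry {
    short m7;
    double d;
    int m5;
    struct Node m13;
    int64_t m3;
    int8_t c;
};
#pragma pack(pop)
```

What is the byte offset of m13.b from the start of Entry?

Node: 0..8  h  (8B, 8-aligned); 8..10  b  (2B, 2-aligned); 10..11  a  (1B, 1-aligned); 11..16  -- tail padding (5B); sizeof = 16, alignof = 8
0..2  m7  (2B, 1-aligned)
2..10  d  (8B, 1-aligned)
10..14  m5  (4B, 1-aligned)
14..30  m13  (16B, 1-aligned)
within Node: b at 8
14 + 8 = 22

22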